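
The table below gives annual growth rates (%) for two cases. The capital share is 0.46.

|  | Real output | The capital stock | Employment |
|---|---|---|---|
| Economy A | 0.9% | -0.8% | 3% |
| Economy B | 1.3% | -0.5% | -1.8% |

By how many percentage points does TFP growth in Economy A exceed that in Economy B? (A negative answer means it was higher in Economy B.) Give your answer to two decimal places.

Labor's share = 1 − 0.46 = 0.54.
Economy A: TFP = 0.9 + 0.368 − 1.62 = -0.352%.
Economy B: TFP = 1.3 + 0.23 + 0.972 = 2.502%.
Difference = -0.352 − (2.502) = -2.854 pp.

-2.85 percentage points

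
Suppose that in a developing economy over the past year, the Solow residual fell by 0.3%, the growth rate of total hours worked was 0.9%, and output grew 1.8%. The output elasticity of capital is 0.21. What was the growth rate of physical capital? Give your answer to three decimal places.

Labor's share = 1 − 0.21 = 0.79.
gY = gA + 0.79×0.9 + 0.21×g.
0.21×g = 1.8 + 0.3 − 0.711 = 1.389.
g = 1.389 / 0.21 = 6.61429%.

6.614%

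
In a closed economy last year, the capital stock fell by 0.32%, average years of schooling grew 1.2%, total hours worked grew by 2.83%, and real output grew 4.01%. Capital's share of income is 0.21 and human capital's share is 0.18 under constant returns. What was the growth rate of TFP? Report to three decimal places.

Labor's share = 1 − 0.21 − 0.18 = 0.61.
The capital stock: 0.21 × (-0.32) = -0.0672 pp.
Average years of schooling: 0.18 × 1.2 = 0.216 pp.
Total hours worked: 0.61 × 2.83 = 1.7263 pp.
TFP growth = 4.01 − 1.8751 = 2.1349%.

TFP grew 2.135%.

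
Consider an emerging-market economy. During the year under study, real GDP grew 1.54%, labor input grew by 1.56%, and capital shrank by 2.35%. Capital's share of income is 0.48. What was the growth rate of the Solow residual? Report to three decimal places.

The Solow residual grew 1.857%.

Labor's share = 1 − 0.48 = 0.52.
Capital: 0.48 × (-2.35) = -1.128 pp.
Labor input: 0.52 × 1.56 = 0.8112 pp.
TFP growth = 1.54 + 0.3168 = 1.8568%.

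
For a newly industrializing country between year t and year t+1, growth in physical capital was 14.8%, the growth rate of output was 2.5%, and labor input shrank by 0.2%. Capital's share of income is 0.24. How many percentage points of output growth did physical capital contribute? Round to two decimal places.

3.55 pp

Contribution = share × growth = 0.24 × 14.8 = 3.552 pp.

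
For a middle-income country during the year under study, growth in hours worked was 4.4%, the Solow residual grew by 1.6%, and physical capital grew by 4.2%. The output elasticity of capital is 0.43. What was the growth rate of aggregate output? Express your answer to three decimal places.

Labor's share = 1 − 0.43 = 0.57.
Physical capital: 0.43 × 4.2 = 1.806 pp.
Hours worked: 0.57 × 4.4 = 2.508 pp.
Output growth = 1.6 + 4.314 = 5.914%.

5.914%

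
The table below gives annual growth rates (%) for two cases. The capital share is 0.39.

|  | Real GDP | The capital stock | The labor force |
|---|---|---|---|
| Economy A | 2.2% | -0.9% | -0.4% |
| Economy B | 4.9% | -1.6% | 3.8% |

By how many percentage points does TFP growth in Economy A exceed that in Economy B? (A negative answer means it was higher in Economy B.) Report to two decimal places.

-0.41 percentage points

Labor's share = 1 − 0.39 = 0.61.
Economy A: TFP = 2.2 + 0.351 + 0.244 = 2.795%.
Economy B: TFP = 4.9 + 0.624 − 2.318 = 3.206%.
Difference = 2.795 − (3.206) = -0.411 pp.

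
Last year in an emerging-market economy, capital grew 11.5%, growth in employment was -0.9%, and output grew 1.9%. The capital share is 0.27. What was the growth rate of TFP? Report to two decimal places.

Labor's share = 1 − 0.27 = 0.73.
Capital: 0.27 × 11.5 = 3.105 pp.
Employment: 0.73 × (-0.9) = -0.657 pp.
TFP growth = 1.9 − 2.448 = -0.548%.

-0.55%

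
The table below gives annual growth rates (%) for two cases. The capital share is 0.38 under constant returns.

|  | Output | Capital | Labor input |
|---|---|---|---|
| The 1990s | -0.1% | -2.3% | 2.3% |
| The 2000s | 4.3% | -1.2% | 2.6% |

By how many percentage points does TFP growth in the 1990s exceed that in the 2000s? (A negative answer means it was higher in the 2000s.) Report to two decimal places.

Labor's share = 1 − 0.38 = 0.62.
The 1990s: TFP = -0.1 + 0.874 − 1.426 = -0.652%.
The 2000s: TFP = 4.3 + 0.456 − 1.612 = 3.144%.
Difference = -0.652 − (3.144) = -3.796 pp.

-3.80 percentage points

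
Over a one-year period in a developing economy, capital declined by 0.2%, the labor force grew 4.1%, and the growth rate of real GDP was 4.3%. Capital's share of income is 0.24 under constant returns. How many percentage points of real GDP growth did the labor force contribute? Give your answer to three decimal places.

3.116

Labor's share = 1 − 0.24 = 0.76.
Contribution = share × growth = 0.76 × 4.1 = 3.116 pp.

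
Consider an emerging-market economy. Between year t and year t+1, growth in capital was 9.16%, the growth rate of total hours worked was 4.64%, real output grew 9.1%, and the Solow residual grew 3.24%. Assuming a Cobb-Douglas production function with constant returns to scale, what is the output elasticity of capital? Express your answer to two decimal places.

gY = gA + α·gK + (1−α)·gL, so gY − gA − gL = α(gK − gL).
9.1 − 3.24 − 4.64 = α × (9.16 − 4.64).
1.22 = 4.52 α, so α = 0.2699.

The output elasticity of capital is 0.27.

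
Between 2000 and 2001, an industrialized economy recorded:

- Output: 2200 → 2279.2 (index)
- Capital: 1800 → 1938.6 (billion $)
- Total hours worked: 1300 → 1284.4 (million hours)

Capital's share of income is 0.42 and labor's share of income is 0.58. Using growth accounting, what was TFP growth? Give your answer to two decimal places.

Output growth = (2279.2 − 2200) / 2200 = 3.6%.
Capital growth = (1938.6 − 1800) / 1800 = 7.7%.
Total hours worked growth = (1284.4 − 1300) / 1300 = -1.2%.
Labor's share = 1 − 0.42 = 0.58.
Capital: 0.42 × 7.7 = 3.234 pp.
Total hours worked: 0.58 × (-1.2) = -0.696 pp.
TFP growth = 3.6 − 2.538 = 1.062%.

TFP grew 1.06%.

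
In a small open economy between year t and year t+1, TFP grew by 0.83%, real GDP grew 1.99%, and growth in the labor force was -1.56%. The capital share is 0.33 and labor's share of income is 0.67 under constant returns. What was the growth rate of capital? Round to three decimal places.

Capital growth was 6.682%.

Labor's share = 1 − 0.33 = 0.67.
gY = gA + 0.67×(-1.56) + 0.33×g.
0.33×g = 1.99 − 0.83 + 1.0452 = 2.2052.
g = 2.2052 / 0.33 = 6.68242%.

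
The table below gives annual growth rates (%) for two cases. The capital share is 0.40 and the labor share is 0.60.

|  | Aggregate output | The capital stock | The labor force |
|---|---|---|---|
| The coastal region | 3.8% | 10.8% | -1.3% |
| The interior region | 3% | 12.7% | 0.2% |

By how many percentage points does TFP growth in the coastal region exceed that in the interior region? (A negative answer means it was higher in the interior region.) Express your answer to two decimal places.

2.46 percentage points

Labor's share = 1 − 0.4 = 0.6.
The coastal region: TFP = 3.8 − 4.32 + 0.78 = 0.26%.
The interior region: TFP = 3 − 5.08 − 0.12 = -2.2%.
Difference = 0.26 − (-2.2) = 2.46 pp.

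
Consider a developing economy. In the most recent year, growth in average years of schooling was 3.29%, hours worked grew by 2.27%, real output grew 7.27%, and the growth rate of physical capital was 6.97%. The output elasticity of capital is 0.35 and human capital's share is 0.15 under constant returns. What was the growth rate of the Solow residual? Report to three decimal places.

3.202%

Labor's share = 1 − 0.35 − 0.15 = 0.5.
Physical capital: 0.35 × 6.97 = 2.4395 pp.
Average years of schooling: 0.15 × 3.29 = 0.4935 pp.
Hours worked: 0.5 × 2.27 = 1.135 pp.
TFP growth = 7.27 − 4.068 = 3.202%.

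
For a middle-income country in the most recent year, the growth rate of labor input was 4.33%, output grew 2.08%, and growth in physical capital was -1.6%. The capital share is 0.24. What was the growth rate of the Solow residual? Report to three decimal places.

Labor's share = 1 − 0.24 = 0.76.
Physical capital: 0.24 × (-1.6) = -0.384 pp.
Labor input: 0.76 × 4.33 = 3.2908 pp.
TFP growth = 2.08 − 2.9068 = -0.8268%.

-0.827%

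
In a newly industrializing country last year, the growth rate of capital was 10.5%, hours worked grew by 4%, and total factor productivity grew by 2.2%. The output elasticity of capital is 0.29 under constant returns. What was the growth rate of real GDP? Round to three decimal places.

Real GDP grew 8.085%.

Labor's share = 1 − 0.29 = 0.71.
Capital: 0.29 × 10.5 = 3.045 pp.
Hours worked: 0.71 × 4 = 2.84 pp.
Output growth = 2.2 + 5.885 = 8.085%.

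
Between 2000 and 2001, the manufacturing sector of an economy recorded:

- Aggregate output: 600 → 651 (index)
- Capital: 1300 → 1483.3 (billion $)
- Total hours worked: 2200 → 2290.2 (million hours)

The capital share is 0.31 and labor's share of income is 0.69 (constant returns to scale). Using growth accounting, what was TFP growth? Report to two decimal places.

1.30%

Aggregate output growth = (651 − 600) / 600 = 8.5%.
Capital growth = (1483.3 − 1300) / 1300 = 14.1%.
Total hours worked growth = (2290.2 − 2200) / 2200 = 4.1%.
Labor's share = 1 − 0.31 = 0.69.
Capital: 0.31 × 14.1 = 4.371 pp.
Total hours worked: 0.69 × 4.1 = 2.829 pp.
TFP growth = 8.5 − 7.2 = 1.3%.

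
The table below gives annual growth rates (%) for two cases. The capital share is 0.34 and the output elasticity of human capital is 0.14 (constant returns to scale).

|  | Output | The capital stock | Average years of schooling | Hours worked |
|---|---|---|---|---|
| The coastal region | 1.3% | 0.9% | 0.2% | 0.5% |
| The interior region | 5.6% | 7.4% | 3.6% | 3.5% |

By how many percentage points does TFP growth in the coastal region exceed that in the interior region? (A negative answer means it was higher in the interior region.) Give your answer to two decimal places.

Labor's share = 1 − 0.34 − 0.14 = 0.52.
The coastal region: TFP = 1.3 − 0.306 − 0.028 − 0.26 = 0.706%.
The interior region: TFP = 5.6 − 2.516 − 0.504 − 1.82 = 0.76%.
Difference = 0.706 − (0.76) = -0.054 pp.

-0.05 percentage points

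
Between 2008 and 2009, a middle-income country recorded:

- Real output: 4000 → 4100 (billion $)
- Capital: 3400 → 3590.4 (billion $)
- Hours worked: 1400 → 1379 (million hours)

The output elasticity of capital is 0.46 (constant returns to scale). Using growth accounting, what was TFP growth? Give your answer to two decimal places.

0.73%

Real output growth = (4100 − 4000) / 4000 = 2.5%.
Capital growth = (3590.4 − 3400) / 3400 = 5.6%.
Hours worked growth = (1379 − 1400) / 1400 = -1.5%.
Labor's share = 1 − 0.46 = 0.54.
Capital: 0.46 × 5.6 = 2.576 pp.
Hours worked: 0.54 × (-1.5) = -0.81 pp.
TFP growth = 2.5 − 1.766 = 0.734%.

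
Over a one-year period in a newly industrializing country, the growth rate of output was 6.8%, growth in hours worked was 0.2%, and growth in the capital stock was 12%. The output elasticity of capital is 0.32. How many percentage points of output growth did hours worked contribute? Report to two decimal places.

0.14

Labor's share = 1 − 0.32 = 0.68.
Contribution = share × growth = 0.68 × 0.2 = 0.136 pp.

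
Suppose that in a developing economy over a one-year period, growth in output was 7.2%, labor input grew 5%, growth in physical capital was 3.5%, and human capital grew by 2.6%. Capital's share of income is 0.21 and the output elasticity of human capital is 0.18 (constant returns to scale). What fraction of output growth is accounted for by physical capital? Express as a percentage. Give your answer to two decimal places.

Physical capital contributed 0.21 × 3.5 = 0.735 pp.
Share of growth = 0.735 / 7.2 × 100 = 10.2083%.

Physical capital accounted for 10.21% of growth.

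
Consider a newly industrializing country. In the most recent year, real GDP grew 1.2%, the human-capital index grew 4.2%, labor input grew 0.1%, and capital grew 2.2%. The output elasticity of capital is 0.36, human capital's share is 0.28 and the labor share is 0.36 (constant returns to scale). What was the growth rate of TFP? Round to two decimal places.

-0.80%

Labor's share = 1 − 0.36 − 0.28 = 0.36.
Capital: 0.36 × 2.2 = 0.792 pp.
The human-capital index: 0.28 × 4.2 = 1.176 pp.
Labor input: 0.36 × 0.1 = 0.036 pp.
TFP growth = 1.2 − 2.004 = -0.804%.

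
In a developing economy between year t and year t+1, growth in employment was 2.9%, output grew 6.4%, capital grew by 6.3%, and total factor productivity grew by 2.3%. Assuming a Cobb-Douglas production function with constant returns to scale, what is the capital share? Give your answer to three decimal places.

0.353

gY = gA + α·gK + (1−α)·gL, so gY − gA − gL = α(gK − gL).
6.4 − 2.3 − 2.9 = α × (6.3 − 2.9).
1.2 = 3.4 α, so α = 0.35294.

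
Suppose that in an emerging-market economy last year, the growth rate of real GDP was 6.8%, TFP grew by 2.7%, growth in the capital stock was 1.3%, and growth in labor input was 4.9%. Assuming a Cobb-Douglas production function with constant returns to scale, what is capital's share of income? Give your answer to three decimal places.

0.222

gY = gA + α·gK + (1−α)·gL, so gY − gA − gL = α(gK − gL).
6.8 − 2.7 − 4.9 = α × (1.3 − 4.9).
-0.8 = -3.6 α, so α = 0.22222.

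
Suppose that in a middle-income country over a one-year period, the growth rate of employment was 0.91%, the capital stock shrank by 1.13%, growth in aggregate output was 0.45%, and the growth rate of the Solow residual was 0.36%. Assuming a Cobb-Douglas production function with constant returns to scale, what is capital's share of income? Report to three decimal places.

0.402

gY = gA + α·gK + (1−α)·gL, so gY − gA − gL = α(gK − gL).
0.45 − 0.36 − 0.91 = α × (-1.13 − 0.91).
-0.82 = -2.04 α, so α = 0.40196.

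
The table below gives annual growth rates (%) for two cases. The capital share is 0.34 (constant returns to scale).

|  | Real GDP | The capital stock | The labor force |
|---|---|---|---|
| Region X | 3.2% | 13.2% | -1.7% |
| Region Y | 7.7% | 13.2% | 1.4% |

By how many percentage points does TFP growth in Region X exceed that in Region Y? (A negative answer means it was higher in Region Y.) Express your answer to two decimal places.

Labor's share = 1 − 0.34 = 0.66.
Region X: TFP = 3.2 − 4.488 + 1.122 = -0.166%.
Region Y: TFP = 7.7 − 4.488 − 0.924 = 2.288%.
Difference = -0.166 − (2.288) = -2.454 pp.

-2.45 percentage points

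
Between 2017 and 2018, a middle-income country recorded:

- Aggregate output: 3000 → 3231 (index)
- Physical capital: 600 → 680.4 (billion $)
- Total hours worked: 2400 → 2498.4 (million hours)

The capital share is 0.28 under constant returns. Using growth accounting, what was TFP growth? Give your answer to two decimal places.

Aggregate output growth = (3231 − 3000) / 3000 = 7.7%.
Physical capital growth = (680.4 − 600) / 600 = 13.4%.
Total hours worked growth = (2498.4 − 2400) / 2400 = 4.1%.
Labor's share = 1 − 0.28 = 0.72.
Physical capital: 0.28 × 13.4 = 3.752 pp.
Total hours worked: 0.72 × 4.1 = 2.952 pp.
TFP growth = 7.7 − 6.704 = 0.996%.

1.00%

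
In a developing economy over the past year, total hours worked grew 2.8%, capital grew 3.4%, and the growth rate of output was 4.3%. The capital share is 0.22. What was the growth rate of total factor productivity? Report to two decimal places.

1.37%

Labor's share = 1 − 0.22 = 0.78.
Capital: 0.22 × 3.4 = 0.748 pp.
Total hours worked: 0.78 × 2.8 = 2.184 pp.
TFP growth = 4.3 − 2.932 = 1.368%.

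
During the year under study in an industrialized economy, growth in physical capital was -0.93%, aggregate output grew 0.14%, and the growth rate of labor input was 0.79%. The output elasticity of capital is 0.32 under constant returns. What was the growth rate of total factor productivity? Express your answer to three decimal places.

-0.100%

Labor's share = 1 − 0.32 = 0.68.
Physical capital: 0.32 × (-0.93) = -0.2976 pp.
Labor input: 0.68 × 0.79 = 0.5372 pp.
TFP growth = 0.14 − 0.2396 = -0.0996%.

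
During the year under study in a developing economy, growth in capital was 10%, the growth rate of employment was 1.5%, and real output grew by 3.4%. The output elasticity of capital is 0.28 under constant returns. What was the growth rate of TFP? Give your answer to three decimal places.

Labor's share = 1 − 0.28 = 0.72.
Capital: 0.28 × 10 = 2.8 pp.
Employment: 0.72 × 1.5 = 1.08 pp.
TFP growth = 3.4 − 3.88 = -0.48%.

-0.480%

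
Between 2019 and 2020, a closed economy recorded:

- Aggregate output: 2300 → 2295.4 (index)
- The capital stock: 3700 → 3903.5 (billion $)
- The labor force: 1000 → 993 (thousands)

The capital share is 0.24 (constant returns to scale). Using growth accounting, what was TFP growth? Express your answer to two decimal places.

Aggregate output growth = (2295.4 − 2300) / 2300 = -0.2%.
The capital stock growth = (3903.5 − 3700) / 3700 = 5.5%.
The labor force growth = (993 − 1000) / 1000 = -0.7%.
Labor's share = 1 − 0.24 = 0.76.
The capital stock: 0.24 × 5.5 = 1.32 pp.
The labor force: 0.76 × (-0.7) = -0.532 pp.
TFP growth = -0.2 − 0.788 = -0.988%.

-0.99%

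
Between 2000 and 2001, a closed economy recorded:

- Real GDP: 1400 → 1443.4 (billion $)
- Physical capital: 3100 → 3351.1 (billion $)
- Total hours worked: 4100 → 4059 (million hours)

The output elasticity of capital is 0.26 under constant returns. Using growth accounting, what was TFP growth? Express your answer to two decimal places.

Real GDP growth = (1443.4 − 1400) / 1400 = 3.1%.
Physical capital growth = (3351.1 − 3100) / 3100 = 8.1%.
Total hours worked growth = (4059 − 4100) / 4100 = -1%.
Labor's share = 1 − 0.26 = 0.74.
Physical capital: 0.26 × 8.1 = 2.106 pp.
Total hours worked: 0.74 × (-1) = -0.74 pp.
TFP growth = 3.1 − 1.366 = 1.734%.

1.73%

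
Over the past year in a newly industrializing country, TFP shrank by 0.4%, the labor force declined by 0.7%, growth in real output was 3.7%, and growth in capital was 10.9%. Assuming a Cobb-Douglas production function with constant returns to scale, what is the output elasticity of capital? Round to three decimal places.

0.414

gY = gA + α·gK + (1−α)·gL, so gY − gA − gL = α(gK − gL).
3.7 + 0.4 + 0.7 = α × (10.9 − (-0.7)).
4.8 = 11.6 α, so α = 0.41379.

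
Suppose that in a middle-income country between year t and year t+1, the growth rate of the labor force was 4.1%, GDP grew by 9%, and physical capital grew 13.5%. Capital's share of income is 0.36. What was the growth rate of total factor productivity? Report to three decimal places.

Labor's share = 1 − 0.36 = 0.64.
Physical capital: 0.36 × 13.5 = 4.86 pp.
The labor force: 0.64 × 4.1 = 2.624 pp.
TFP growth = 9 − 7.484 = 1.516%.

Total factor productivity growth was 1.516%.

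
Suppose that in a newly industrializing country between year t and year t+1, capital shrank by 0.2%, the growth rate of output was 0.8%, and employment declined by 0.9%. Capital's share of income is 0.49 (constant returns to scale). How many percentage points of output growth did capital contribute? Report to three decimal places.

-0.098 pp

Contribution = share × growth = 0.49 × (-0.2) = -0.098 pp.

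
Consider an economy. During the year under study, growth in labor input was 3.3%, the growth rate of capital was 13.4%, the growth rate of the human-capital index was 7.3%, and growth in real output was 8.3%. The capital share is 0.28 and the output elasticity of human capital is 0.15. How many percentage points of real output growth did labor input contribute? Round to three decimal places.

Labor's share = 1 − 0.28 − 0.15 = 0.57.
Contribution = share × growth = 0.57 × 3.3 = 1.881 pp.

1.881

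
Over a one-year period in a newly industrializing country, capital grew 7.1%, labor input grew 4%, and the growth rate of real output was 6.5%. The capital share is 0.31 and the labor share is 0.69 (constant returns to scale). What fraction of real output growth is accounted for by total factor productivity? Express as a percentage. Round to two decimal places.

Total factor productivity accounted for 23.68% of growth.

Labor's share = 1 − 0.31 = 0.69.
Capital: 0.31 × 7.1 = 2.201 pp.
Labor input: 0.69 × 4 = 2.76 pp.
TFP growth = 6.5 − 4.961 = 1.539%.
TFP share of growth = 1.539 / 6.5 × 100 = 23.6769%.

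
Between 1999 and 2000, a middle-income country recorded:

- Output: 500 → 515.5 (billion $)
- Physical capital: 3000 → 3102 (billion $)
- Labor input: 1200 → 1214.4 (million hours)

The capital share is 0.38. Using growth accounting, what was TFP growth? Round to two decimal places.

1.06%

Output growth = (515.5 − 500) / 500 = 3.1%.
Physical capital growth = (3102 − 3000) / 3000 = 3.4%.
Labor input growth = (1214.4 − 1200) / 1200 = 1.2%.
Labor's share = 1 − 0.38 = 0.62.
Physical capital: 0.38 × 3.4 = 1.292 pp.
Labor input: 0.62 × 1.2 = 0.744 pp.
TFP growth = 3.1 − 2.036 = 1.064%.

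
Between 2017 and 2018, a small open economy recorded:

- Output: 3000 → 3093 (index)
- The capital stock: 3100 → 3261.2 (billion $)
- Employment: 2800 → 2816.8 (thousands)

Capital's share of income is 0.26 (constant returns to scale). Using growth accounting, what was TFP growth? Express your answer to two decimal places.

TFP grew 1.30%.

Output growth = (3093 − 3000) / 3000 = 3.1%.
The capital stock growth = (3261.2 − 3100) / 3100 = 5.2%.
Employment growth = (2816.8 − 2800) / 2800 = 0.6%.
Labor's share = 1 − 0.26 = 0.74.
The capital stock: 0.26 × 5.2 = 1.352 pp.
Employment: 0.74 × 0.6 = 0.444 pp.
TFP growth = 3.1 − 1.796 = 1.304%.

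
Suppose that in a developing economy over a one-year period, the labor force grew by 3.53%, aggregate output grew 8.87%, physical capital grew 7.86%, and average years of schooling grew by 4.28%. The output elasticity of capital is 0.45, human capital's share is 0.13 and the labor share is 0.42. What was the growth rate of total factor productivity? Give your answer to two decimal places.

Total factor productivity grew 3.29%.

Labor's share = 1 − 0.45 − 0.13 = 0.42.
Physical capital: 0.45 × 7.86 = 3.537 pp.
Average years of schooling: 0.13 × 4.28 = 0.5564 pp.
The labor force: 0.42 × 3.53 = 1.4826 pp.
TFP growth = 8.87 − 5.576 = 3.294%.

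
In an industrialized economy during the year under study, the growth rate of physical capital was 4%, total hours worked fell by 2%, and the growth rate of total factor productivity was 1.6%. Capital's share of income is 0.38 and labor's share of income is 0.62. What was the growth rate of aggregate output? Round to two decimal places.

Labor's share = 1 − 0.38 = 0.62.
Physical capital: 0.38 × 4 = 1.52 pp.
Total hours worked: 0.62 × (-2) = -1.24 pp.
Output growth = 1.6 + 0.28 = 1.88%.

1.88%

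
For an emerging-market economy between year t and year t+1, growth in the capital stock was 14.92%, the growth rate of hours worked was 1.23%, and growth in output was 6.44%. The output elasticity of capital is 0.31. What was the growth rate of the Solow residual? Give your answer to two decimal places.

Labor's share = 1 − 0.31 = 0.69.
The capital stock: 0.31 × 14.92 = 4.6252 pp.
Hours worked: 0.69 × 1.23 = 0.8487 pp.
TFP growth = 6.44 − 5.4739 = 0.9661%.

The Solow residual growth was 0.97%.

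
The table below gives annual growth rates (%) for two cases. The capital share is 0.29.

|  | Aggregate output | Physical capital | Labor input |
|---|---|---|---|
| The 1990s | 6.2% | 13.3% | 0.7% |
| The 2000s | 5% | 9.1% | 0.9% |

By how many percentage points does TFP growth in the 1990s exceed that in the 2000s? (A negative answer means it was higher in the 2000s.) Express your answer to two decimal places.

0.12 percentage points

Labor's share = 1 − 0.29 = 0.71.
The 1990s: TFP = 6.2 − 3.857 − 0.497 = 1.846%.
The 2000s: TFP = 5 − 2.639 − 0.639 = 1.722%.
Difference = 1.846 − (1.722) = 0.124 pp.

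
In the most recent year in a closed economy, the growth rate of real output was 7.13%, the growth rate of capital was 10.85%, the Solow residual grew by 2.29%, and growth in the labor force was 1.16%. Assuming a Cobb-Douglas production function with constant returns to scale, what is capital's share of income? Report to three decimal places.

gY = gA + α·gK + (1−α)·gL, so gY − gA − gL = α(gK − gL).
7.13 − 2.29 − 1.16 = α × (10.85 − 1.16).
3.68 = 9.69 α, so α = 0.37977.

Capital's share of income is 0.380.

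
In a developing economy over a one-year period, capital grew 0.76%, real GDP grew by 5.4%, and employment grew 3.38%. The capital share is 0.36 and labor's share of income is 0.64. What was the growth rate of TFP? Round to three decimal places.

Labor's share = 1 − 0.36 = 0.64.
Capital: 0.36 × 0.76 = 0.2736 pp.
Employment: 0.64 × 3.38 = 2.1632 pp.
TFP growth = 5.4 − 2.4368 = 2.9632%.

TFP growth was 2.963%.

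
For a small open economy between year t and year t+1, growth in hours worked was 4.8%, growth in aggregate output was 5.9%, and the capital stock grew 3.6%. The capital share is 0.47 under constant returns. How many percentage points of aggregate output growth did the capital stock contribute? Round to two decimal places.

1.69 pp

Contribution = share × growth = 0.47 × 3.6 = 1.692 pp.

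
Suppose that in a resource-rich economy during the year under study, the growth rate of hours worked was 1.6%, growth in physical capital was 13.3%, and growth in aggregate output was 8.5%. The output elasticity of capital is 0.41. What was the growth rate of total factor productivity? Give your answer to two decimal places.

Labor's share = 1 − 0.41 = 0.59.
Physical capital: 0.41 × 13.3 = 5.453 pp.
Hours worked: 0.59 × 1.6 = 0.944 pp.
TFP growth = 8.5 − 6.397 = 2.103%.

2.10%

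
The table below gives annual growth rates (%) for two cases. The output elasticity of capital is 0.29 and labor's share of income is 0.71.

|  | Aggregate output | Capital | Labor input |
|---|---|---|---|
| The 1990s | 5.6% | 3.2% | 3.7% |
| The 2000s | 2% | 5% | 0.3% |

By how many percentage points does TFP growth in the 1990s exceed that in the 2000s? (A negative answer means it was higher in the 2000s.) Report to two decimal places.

Labor's share = 1 − 0.29 = 0.71.
The 1990s: TFP = 5.6 − 0.928 − 2.627 = 2.045%.
The 2000s: TFP = 2 − 1.45 − 0.213 = 0.337%.
Difference = 2.045 − (0.337) = 1.708 pp.

1.71 percentage points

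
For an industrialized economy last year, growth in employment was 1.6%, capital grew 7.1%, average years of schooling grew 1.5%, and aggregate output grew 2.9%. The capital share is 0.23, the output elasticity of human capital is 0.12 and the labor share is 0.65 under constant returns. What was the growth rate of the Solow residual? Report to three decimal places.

Labor's share = 1 − 0.23 − 0.12 = 0.65.
Capital: 0.23 × 7.1 = 1.633 pp.
Average years of schooling: 0.12 × 1.5 = 0.18 pp.
Employment: 0.65 × 1.6 = 1.04 pp.
TFP growth = 2.9 − 2.853 = 0.047%.

0.047%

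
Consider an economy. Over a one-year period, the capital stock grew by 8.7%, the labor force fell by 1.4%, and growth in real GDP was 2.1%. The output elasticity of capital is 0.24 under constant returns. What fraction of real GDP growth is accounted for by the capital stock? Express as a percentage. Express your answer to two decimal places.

The capital stock accounted for 99.43% of growth.

The capital stock contributed 0.24 × 8.7 = 2.088 pp.
Share of growth = 2.088 / 2.1 × 100 = 99.4286%.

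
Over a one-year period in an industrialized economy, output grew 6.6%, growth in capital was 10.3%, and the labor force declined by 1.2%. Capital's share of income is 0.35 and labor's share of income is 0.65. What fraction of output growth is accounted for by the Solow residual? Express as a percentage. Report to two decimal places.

57.20%

Labor's share = 1 − 0.35 = 0.65.
Capital: 0.35 × 10.3 = 3.605 pp.
The labor force: 0.65 × (-1.2) = -0.78 pp.
TFP growth = 6.6 − 2.825 = 3.775%.
TFP share of growth = 3.775 / 6.6 × 100 = 57.197%.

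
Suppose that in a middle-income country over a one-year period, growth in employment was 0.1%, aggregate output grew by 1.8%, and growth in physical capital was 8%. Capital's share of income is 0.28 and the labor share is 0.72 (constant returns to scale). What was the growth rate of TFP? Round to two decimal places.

-0.51%

Labor's share = 1 − 0.28 = 0.72.
Physical capital: 0.28 × 8 = 2.24 pp.
Employment: 0.72 × 0.1 = 0.072 pp.
TFP growth = 1.8 − 2.312 = -0.512%.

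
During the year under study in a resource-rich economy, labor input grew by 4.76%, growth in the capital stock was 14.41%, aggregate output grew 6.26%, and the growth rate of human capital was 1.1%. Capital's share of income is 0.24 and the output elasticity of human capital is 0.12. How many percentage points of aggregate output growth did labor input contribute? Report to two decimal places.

Labor's share = 1 − 0.24 − 0.12 = 0.64.
Contribution = share × growth = 0.64 × 4.76 = 3.0464 pp.

3.05 percentage points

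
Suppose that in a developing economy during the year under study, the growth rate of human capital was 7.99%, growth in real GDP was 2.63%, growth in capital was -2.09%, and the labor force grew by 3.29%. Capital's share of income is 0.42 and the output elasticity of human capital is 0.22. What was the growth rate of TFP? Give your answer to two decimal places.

Labor's share = 1 − 0.42 − 0.22 = 0.36.
Capital: 0.42 × (-2.09) = -0.8778 pp.
Human capital: 0.22 × 7.99 = 1.7578 pp.
The labor force: 0.36 × 3.29 = 1.1844 pp.
TFP growth = 2.63 − 2.0644 = 0.5656%.

TFP growth was 0.57%.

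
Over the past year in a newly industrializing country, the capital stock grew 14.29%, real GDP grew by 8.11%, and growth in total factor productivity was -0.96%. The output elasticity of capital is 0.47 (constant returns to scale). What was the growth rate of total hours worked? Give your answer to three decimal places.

4.441%

Labor's share = 1 − 0.47 = 0.53.
gY = gA + 0.47×14.29 + 0.53×g.
0.53×g = 8.11 + 0.96 − 6.7163 = 2.3537.
g = 2.3537 / 0.53 = 4.44094%.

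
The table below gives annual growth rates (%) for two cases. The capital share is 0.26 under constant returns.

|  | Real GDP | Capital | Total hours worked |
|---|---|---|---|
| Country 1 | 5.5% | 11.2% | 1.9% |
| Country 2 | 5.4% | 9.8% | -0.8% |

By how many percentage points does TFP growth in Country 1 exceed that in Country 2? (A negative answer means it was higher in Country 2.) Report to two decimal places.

-2.26 percentage points

Labor's share = 1 − 0.26 = 0.74.
Country 1: TFP = 5.5 − 2.912 − 1.406 = 1.182%.
Country 2: TFP = 5.4 − 2.548 + 0.592 = 3.444%.
Difference = 1.182 − (3.444) = -2.262 pp.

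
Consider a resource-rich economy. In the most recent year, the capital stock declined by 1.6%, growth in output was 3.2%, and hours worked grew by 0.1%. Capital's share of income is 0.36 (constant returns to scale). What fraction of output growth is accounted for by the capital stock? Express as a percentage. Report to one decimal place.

The capital stock contributed 0.36 × (-1.6) = -0.576 pp.
Share of growth = -0.576 / 3.2 × 100 = -18%.

The capital stock accounted for -18.0% of growth.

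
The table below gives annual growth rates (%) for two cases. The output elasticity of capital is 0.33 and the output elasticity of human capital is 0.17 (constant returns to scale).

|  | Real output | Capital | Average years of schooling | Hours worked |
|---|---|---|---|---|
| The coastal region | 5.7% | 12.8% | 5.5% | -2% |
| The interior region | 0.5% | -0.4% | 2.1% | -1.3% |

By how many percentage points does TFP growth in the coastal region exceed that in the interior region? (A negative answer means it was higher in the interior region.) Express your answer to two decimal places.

Labor's share = 1 − 0.33 − 0.17 = 0.5.
The coastal region: TFP = 5.7 − 4.224 − 0.935 + 1 = 1.541%.
The interior region: TFP = 0.5 + 0.132 − 0.357 + 0.65 = 0.925%.
Difference = 1.541 − (0.925) = 0.616 pp.

0.62 percentage points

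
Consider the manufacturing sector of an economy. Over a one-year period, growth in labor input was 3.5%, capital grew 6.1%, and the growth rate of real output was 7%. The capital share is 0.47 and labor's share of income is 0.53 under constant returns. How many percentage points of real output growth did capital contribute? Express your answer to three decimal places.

2.867

Contribution = share × growth = 0.47 × 6.1 = 2.867 pp.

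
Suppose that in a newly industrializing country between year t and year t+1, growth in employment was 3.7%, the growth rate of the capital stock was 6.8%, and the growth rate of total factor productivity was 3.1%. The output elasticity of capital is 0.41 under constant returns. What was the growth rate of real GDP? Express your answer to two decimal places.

Labor's share = 1 − 0.41 = 0.59.
The capital stock: 0.41 × 6.8 = 2.788 pp.
Employment: 0.59 × 3.7 = 2.183 pp.
Output growth = 3.1 + 4.971 = 8.071%.

8.07%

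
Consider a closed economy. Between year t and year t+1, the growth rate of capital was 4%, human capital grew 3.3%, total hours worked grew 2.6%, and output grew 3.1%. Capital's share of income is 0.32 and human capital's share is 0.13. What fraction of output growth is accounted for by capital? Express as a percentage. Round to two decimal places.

41.29%

Capital contributed 0.32 × 4 = 1.28 pp.
Share of growth = 1.28 / 3.1 × 100 = 41.2903%.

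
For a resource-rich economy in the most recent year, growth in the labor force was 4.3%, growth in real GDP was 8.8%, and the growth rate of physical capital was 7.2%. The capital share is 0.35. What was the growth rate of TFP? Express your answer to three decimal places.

TFP growth was 3.485%.

Labor's share = 1 − 0.35 = 0.65.
Physical capital: 0.35 × 7.2 = 2.52 pp.
The labor force: 0.65 × 4.3 = 2.795 pp.
TFP growth = 8.8 − 5.315 = 3.485%.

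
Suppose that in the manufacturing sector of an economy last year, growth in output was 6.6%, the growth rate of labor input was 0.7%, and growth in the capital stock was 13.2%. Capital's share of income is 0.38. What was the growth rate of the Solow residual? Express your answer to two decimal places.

Labor's share = 1 − 0.38 = 0.62.
The capital stock: 0.38 × 13.2 = 5.016 pp.
Labor input: 0.62 × 0.7 = 0.434 pp.
TFP growth = 6.6 − 5.45 = 1.15%.

1.15%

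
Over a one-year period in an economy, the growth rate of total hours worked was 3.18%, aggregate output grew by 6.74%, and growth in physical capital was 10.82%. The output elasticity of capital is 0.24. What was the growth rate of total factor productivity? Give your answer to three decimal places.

1.726%

Labor's share = 1 − 0.24 = 0.76.
Physical capital: 0.24 × 10.82 = 2.5968 pp.
Total hours worked: 0.76 × 3.18 = 2.4168 pp.
TFP growth = 6.74 − 5.0136 = 1.7264%.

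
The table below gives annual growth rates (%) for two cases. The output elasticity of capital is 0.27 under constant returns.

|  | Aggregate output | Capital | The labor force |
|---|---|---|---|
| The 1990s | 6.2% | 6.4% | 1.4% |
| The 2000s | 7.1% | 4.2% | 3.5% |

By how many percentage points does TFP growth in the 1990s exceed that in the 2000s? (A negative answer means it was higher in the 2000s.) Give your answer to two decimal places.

Labor's share = 1 − 0.27 = 0.73.
The 1990s: TFP = 6.2 − 1.728 − 1.022 = 3.45%.
The 2000s: TFP = 7.1 − 1.134 − 2.555 = 3.411%.
Difference = 3.45 − (3.411) = 0.039 pp.

0.04 percentage points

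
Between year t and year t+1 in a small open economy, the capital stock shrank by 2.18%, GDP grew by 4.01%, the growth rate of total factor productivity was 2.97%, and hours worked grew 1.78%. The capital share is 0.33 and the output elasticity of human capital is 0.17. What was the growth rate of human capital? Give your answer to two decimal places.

Labor's share = 1 − 0.33 − 0.17 = 0.5.
gY = gA + 0.33×(-2.18) + 0.5×1.78 + 0.17×g.
0.17×g = 4.01 − 2.97 − 0.1706 = 0.8694.
g = 0.8694 / 0.17 = 5.1141%.

Human capital growth was 5.11%.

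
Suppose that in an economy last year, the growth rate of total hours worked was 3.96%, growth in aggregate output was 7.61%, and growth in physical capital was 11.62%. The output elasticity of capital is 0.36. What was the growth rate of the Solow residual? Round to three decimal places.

0.892%

Labor's share = 1 − 0.36 = 0.64.
Physical capital: 0.36 × 11.62 = 4.1832 pp.
Total hours worked: 0.64 × 3.96 = 2.5344 pp.
TFP growth = 7.61 − 6.7176 = 0.8924%.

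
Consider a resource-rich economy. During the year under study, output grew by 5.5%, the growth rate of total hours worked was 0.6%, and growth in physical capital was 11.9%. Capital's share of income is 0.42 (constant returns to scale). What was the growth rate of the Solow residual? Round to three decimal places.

Labor's share = 1 − 0.42 = 0.58.
Physical capital: 0.42 × 11.9 = 4.998 pp.
Total hours worked: 0.58 × 0.6 = 0.348 pp.
TFP growth = 5.5 − 5.346 = 0.154%.

0.154%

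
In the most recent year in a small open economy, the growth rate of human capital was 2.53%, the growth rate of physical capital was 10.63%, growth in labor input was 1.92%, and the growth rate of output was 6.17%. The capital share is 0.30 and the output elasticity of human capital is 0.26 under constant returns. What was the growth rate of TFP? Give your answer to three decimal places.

1.478%

Labor's share = 1 − 0.3 − 0.26 = 0.44.
Physical capital: 0.3 × 10.63 = 3.189 pp.
Human capital: 0.26 × 2.53 = 0.6578 pp.
Labor input: 0.44 × 1.92 = 0.8448 pp.
TFP growth = 6.17 − 4.6916 = 1.4784%.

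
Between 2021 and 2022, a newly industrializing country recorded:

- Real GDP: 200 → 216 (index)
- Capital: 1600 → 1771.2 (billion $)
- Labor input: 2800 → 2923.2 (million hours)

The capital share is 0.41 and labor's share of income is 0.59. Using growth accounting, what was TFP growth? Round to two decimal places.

Real GDP growth = (216 − 200) / 200 = 8%.
Capital growth = (1771.2 − 1600) / 1600 = 10.7%.
Labor input growth = (2923.2 − 2800) / 2800 = 4.4%.
Labor's share = 1 − 0.41 = 0.59.
Capital: 0.41 × 10.7 = 4.387 pp.
Labor input: 0.59 × 4.4 = 2.596 pp.
TFP growth = 8 − 6.983 = 1.017%.

1.02%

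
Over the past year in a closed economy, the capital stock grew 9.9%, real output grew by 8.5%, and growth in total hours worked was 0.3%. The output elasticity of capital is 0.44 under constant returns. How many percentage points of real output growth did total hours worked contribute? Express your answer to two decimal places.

Labor's share = 1 − 0.44 = 0.56.
Contribution = share × growth = 0.56 × 0.3 = 0.168 pp.

0.17 percentage points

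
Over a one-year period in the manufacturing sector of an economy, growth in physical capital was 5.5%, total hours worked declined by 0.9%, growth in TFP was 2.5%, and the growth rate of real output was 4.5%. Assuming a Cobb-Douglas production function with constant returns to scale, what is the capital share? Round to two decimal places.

The capital share is 0.45.

gY = gA + α·gK + (1−α)·gL, so gY − gA − gL = α(gK − gL).
4.5 − 2.5 + 0.9 = α × (5.5 − (-0.9)).
2.9 = 6.4 α, so α = 0.4531.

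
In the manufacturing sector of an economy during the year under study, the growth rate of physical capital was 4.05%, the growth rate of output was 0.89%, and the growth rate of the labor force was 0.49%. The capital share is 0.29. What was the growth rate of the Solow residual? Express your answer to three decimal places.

-0.632%

Labor's share = 1 − 0.29 = 0.71.
Physical capital: 0.29 × 4.05 = 1.1745 pp.
The labor force: 0.71 × 0.49 = 0.3479 pp.
TFP growth = 0.89 − 1.5224 = -0.6324%.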